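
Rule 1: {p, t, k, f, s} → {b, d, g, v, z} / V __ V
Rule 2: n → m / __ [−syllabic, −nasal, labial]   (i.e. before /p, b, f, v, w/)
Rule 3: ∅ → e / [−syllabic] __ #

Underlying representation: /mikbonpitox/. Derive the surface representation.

mikbompidoxe

Rule 1 (intervocalic voicing): /t/ is a voiceless obstruent between vowels /i/ and /o/, so it voices to [d]. /mikbonpitox/ → mikbonpidox.
Rule 2 (nasal place assimilation): /n/ precedes the labial consonant /p/, so it assimilates in place to [m]. /mikbonpidox/ → mikbompidox.
Rule 3 (final e-epenthesis): the form ends in the consonant /x/, so [e] is inserted word-finally. /mikbompidox/ → mikbompidoxe.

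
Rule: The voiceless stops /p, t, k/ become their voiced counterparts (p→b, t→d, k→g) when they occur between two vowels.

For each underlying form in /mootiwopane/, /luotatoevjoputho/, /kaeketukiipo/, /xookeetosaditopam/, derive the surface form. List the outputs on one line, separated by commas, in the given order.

moodiwobane, luodadoevjobutho, kaegedugiibo, xoogeedosadidobam

/mootiwopane/: /t/ is a voiceless stop between vowels /o/ and /i/, so it voices to [d]. /p/ is a voiceless stop between vowels /o/ and /a/, so it voices to [b]. → [moodiwobane].
/luotatoevjoputho/: /t/ is a voiceless stop between vowels /o/ and /a/, so it voices to [d]. /t/ is a voiceless stop between vowels /a/ and /o/, so it voices to [d]. /p/ is a voiceless stop between vowels /o/ and /u/, so it voices to [b]. → [luodadoevjobutho].
/kaeketukiipo/: /k/ is a voiceless stop between vowels /e/ and /e/, so it voices to [g]. /t/ is a voiceless stop between vowels /e/ and /u/, so it voices to [d]. /k/ is a voiceless stop between vowels /u/ and /i/, so it voices to [g]. /p/ is a voiceless stop between vowels /i/ and /o/, so it voices to [b]. → [kaegedugiibo].
/xookeetosaditopam/: /k/ is a voiceless stop between vowels /o/ and /e/, so it voices to [g]. /t/ is a voiceless stop between vowels /e/ and /o/, so it voices to [d]. /t/ is a voiceless stop between vowels /i/ and /o/, so it voices to [d]. /p/ is a voiceless stop between vowels /o/ and /a/, so it voices to [b]. → [xoogeedosadidobam].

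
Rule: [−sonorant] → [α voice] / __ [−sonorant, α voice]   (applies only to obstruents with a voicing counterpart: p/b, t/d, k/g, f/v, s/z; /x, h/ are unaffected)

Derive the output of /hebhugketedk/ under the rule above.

Scanning /hebhugketedk/: /b/ precedes the voiceless obstruent /h/, so it devoices to [p] by assimilation; /g/ precedes the voiceless obstruent /k/, so it devoices to [k] by assimilation; /k/ at position 7 is not in the conditioning environment; /t/ at position 9 is not in the conditioning environment; /d/ precedes the voiceless obstruent /k/, so it devoices to [t] by assimilation; /k/ at position 12 is not in the conditioning environment.
Result: [hephukketetk].

hephukketetk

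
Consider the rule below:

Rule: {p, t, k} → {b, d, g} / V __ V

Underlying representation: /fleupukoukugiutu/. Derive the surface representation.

/p/ is a voiceless stop between vowels /u/ and /u/, so it voices to [b].
/k/ is a voiceless stop between vowels /u/ and /o/, so it voices to [g].
/k/ is a voiceless stop between vowels /u/ and /u/, so it voices to [g].
/t/ is a voiceless stop between vowels /u/ and /u/, so it voices to [d].
Surface form: [fleubugougugiudu].

fleubugougugiudu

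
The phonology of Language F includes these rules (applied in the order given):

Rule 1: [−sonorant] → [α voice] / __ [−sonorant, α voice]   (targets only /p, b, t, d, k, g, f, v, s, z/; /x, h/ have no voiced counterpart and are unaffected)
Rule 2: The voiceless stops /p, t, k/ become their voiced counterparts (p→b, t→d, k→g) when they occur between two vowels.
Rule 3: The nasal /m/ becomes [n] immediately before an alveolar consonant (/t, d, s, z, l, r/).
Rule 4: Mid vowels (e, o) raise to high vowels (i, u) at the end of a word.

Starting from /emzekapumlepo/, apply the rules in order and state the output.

Rule 1 (regressive voicing assimilation): no segment meets the environment; /emzekapumlepo/ is unchanged.
Rule 2 (intervocalic voicing): /k/ is a voiceless stop between vowels /e/ and /a/, so it voices to [g]. /p/ is a voiceless stop between vowels /a/ and /u/, so it voices to [b]. /p/ is a voiceless stop between vowels /e/ and /o/, so it voices to [b]. /emzekapumlepo/ → emzegabumlebo.
Rule 3 (nasal place assimilation): /m/ precedes the alveolar consonant /z/, so it assimilates in place to [n]. /m/ precedes the alveolar consonant /l/, so it assimilates in place to [n]. /emzegabumlebo/ → enzegabunlebo.
Rule 4 (final vowel raising): /o/ is a mid vowel in word-final position, so it raises to [u]. /enzegabunlebo/ → enzegabunlebu.

enzegabunlebu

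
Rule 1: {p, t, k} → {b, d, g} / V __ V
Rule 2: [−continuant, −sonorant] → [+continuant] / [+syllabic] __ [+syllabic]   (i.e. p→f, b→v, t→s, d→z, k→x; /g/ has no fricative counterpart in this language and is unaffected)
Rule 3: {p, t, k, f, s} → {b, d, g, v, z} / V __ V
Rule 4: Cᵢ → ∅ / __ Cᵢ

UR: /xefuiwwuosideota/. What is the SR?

Rule 1 (intervocalic voicing): /t/ is a voiceless stop between vowels /o/ and /a/, so it voices to [d]. /xefuiwwuosideota/ → xefuiwwuosideoda.
Rule 2 (intervocalic spirantization): /d/ is a stop between vowels /i/ and /e/, so it spirantizes to the fricative [z]. /d/ is a stop between vowels /o/ and /a/, so it spirantizes to the fricative [z]. /xefuiwwuosideoda/ → xefuiwwuosizeoza.
Rule 3 (intervocalic voicing): /f/ is a voiceless obstruent between vowels /e/ and /u/, so it voices to [v]. /s/ is a voiceless obstruent between vowels /o/ and /i/, so it voices to [z]. /xefuiwwuosizeoza/ → xevuiwwuozizeoza.
Rule 4 (degemination): /ww/ is a geminate; the first /w/ deletes. /xevuiwwuozizeoza/ → xevuiwuozizeoza.

xevuiwuozizeoza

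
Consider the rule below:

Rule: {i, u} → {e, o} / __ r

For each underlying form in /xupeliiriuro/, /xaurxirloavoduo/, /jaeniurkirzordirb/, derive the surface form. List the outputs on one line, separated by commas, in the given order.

xupelierioro, xaorxerloavoduo, jaeniorkerzorderb

/xupeliiriuro/: /i/ is a high vowel immediately before /r/, so it lowers to [e]. /u/ is a high vowel immediately before /r/, so it lowers to [o]. → [xupelierioro].
/xaurxirloavoduo/: /u/ is a high vowel immediately before /r/, so it lowers to [o]. /i/ is a high vowel immediately before /r/, so it lowers to [e]. → [xaorxerloavoduo].
/jaeniurkirzordirb/: /u/ is a high vowel immediately before /r/, so it lowers to [o]. /i/ is a high vowel immediately before /r/, so it lowers to [e]. /i/ is a high vowel immediately before /r/, so it lowers to [e]. → [jaeniorkerzorderb].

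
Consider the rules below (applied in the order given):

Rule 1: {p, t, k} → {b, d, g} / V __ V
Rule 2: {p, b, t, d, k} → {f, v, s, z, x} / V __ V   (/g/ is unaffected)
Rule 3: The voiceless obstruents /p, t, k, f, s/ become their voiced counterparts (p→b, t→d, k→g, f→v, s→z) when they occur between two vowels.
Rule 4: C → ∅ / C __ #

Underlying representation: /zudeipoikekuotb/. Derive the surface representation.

zuzeivoigeguot

Rule 1 (intervocalic voicing): /p/ is a voiceless stop between vowels /i/ and /o/, so it voices to [b]. /k/ is a voiceless stop between vowels /i/ and /e/, so it voices to [g]. /k/ is a voiceless stop between vowels /e/ and /u/, so it voices to [g]. /zudeipoikekuotb/ → zudeiboigeguotb.
Rule 2 (intervocalic spirantization): /d/ is a stop between vowels /u/ and /e/, so it spirantizes to the fricative [z]. /b/ is a stop between vowels /i/ and /o/, so it spirantizes to the fricative [v]. /zudeiboigeguotb/ → zuzeivoigeguotb.
Rule 3 (intervocalic voicing): no segment meets the environment; /zuzeivoigeguotb/ is unchanged.
Rule 4 (final cluster simplification): /b/ is the second consonant of a word-final cluster /tb/, so it deletes. /zuzeivoigeguotb/ → zuzeivoigeguot.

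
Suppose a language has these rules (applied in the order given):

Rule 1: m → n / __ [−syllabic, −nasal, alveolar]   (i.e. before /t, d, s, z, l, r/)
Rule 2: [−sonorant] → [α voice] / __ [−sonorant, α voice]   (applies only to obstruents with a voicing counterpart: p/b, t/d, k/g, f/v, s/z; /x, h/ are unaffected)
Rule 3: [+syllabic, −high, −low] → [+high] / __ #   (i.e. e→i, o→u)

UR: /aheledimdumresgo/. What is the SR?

aheledindunrezgu

Rule 1 (nasal place assimilation): /m/ precedes the alveolar consonant /d/, so it assimilates in place to [n]. /m/ precedes the alveolar consonant /r/, so it assimilates in place to [n]. /aheledimdumresgo/ → aheledindunresgo.
Rule 2 (regressive voicing assimilation): /s/ precedes the voiced obstruent /g/, so it voices to [z] by assimilation. /aheledindunresgo/ → aheledindunrezgo.
Rule 3 (final vowel raising): /o/ is a mid vowel in word-final position, so it raises to [u]. /aheledindunrezgo/ → aheledindunrezgu.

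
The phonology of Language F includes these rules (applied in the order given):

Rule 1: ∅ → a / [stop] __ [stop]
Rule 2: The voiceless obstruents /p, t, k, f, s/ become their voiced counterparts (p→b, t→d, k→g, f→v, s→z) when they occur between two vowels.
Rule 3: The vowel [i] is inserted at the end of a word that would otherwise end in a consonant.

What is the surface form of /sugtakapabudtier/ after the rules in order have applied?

sugadagababudadieri

Rule 1 (stop-cluster a-epenthesis): /g/ and /t/ form a stop–stop cluster, so [a] is inserted between them. /d/ and /t/ form a stop–stop cluster, so [a] is inserted between them. /sugtakapabudtier/ → sugatakapabudatier.
Rule 2 (intervocalic voicing): /t/ is a voiceless obstruent between vowels /a/ and /a/, so it voices to [d]. /k/ is a voiceless obstruent between vowels /a/ and /a/, so it voices to [g]. /p/ is a voiceless obstruent between vowels /a/ and /a/, so it voices to [b]. /t/ is a voiceless obstruent between vowels /a/ and /i/, so it voices to [d]. /sugatakapabudatier/ → sugadagababudadier.
Rule 3 (final i-epenthesis): the form ends in the consonant /r/, so [i] is inserted word-finally. /sugadagababudadier/ → sugadagababudadieri.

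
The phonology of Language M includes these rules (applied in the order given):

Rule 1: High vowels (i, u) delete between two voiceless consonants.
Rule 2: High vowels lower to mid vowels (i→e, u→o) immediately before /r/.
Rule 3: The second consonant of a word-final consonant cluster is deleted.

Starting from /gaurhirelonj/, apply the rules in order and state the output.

Rule 1 (high vowel syncope): no segment meets the environment; /gaurhirelonj/ is unchanged.
Rule 2 (pre-rhotic lowering): /u/ is a high vowel immediately before /r/, so it lowers to [o]. /i/ is a high vowel immediately before /r/, so it lowers to [e]. /gaurhirelonj/ → gaorherelonj.
Rule 3 (final cluster simplification): /j/ is the second consonant of a word-final cluster /nj/, so it deletes. /gaorherelonj/ → gaorherelon.

gaorherelon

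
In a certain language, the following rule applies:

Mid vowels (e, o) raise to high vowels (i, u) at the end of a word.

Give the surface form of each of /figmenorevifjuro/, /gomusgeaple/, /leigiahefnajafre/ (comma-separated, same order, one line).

figmenorevifjuru, gomusgeapli, leigiahefnajafri

/figmenorevifjuro/: /o/ is a mid vowel in word-final position, so it raises to [u]. → [figmenorevifjuru].
/gomusgeaple/: /e/ is a mid vowel in word-final position, so it raises to [i]. → [gomusgeapli].
/leigiahefnajafre/: /e/ is a mid vowel in word-final position, so it raises to [i]. → [leigiahefnajafri].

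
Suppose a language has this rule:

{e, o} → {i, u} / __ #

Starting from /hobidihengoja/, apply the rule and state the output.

hobidihengoja

No segment of /hobidihengoja/ meets the structural description of the rule, so the form surfaces unchanged.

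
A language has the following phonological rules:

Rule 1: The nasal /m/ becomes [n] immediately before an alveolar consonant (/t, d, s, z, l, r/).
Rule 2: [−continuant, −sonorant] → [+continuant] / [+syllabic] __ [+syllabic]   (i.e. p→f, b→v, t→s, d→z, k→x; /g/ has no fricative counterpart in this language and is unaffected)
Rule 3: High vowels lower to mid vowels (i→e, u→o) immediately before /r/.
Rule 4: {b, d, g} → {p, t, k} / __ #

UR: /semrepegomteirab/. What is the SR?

Rule 1 (nasal place assimilation): /m/ precedes the alveolar consonant /r/, so it assimilates in place to [n]. /m/ precedes the alveolar consonant /t/, so it assimilates in place to [n]. /semrepegomteirab/ → senrepegonteirab.
Rule 2 (intervocalic spirantization): /p/ is a stop between vowels /e/ and /e/, so it spirantizes to the fricative [f]. /senrepegonteirab/ → senrefegonteirab.
Rule 3 (pre-rhotic lowering): /i/ is a high vowel immediately before /r/, so it lowers to [e]. /senrefegonteirab/ → senrefegonteerab.
Rule 4 (final devoicing): /b/ is a voiced stop in word-final position, so it devoices to [p]. /senrefegonteerab/ → senrefegonteerap.

senrefegonteerap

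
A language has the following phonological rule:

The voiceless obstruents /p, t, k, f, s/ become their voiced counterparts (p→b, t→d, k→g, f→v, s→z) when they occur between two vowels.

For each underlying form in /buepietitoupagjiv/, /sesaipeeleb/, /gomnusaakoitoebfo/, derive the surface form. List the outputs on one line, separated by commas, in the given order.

buebiedidoubagjiv, sezaibeeleb, gomnuzaagoidoebfo

/buepietitoupagjiv/: /p/ is a voiceless obstruent between vowels /e/ and /i/, so it voices to [b]. /t/ is a voiceless obstruent between vowels /e/ and /i/, so it voices to [d]. /t/ is a voiceless obstruent between vowels /i/ and /o/, so it voices to [d]. /p/ is a voiceless obstruent between vowels /u/ and /a/, so it voices to [b]. → [buebiedidoubagjiv].
/sesaipeeleb/: /s/ is a voiceless obstruent between vowels /e/ and /a/, so it voices to [z]. /p/ is a voiceless obstruent between vowels /i/ and /e/, so it voices to [b]. → [sezaibeeleb].
/gomnusaakoitoebfo/: /s/ is a voiceless obstruent between vowels /u/ and /a/, so it voices to [z]. /k/ is a voiceless obstruent between vowels /a/ and /o/, so it voices to [g]. /t/ is a voiceless obstruent between vowels /i/ and /o/, so it voices to [d]. → [gomnuzaagoidoebfo].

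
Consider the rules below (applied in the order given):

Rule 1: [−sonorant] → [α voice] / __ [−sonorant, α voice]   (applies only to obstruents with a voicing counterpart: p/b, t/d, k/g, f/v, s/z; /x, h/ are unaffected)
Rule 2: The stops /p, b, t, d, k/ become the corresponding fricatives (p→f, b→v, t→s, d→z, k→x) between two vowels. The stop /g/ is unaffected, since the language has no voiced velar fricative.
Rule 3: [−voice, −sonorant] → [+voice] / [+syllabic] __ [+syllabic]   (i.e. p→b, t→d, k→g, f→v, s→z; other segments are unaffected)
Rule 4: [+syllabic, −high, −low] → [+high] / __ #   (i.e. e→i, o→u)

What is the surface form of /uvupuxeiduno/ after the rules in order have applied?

uvuvuxeizunu

Rule 1 (regressive voicing assimilation): no segment meets the environment; /uvupuxeiduno/ is unchanged.
Rule 2 (intervocalic spirantization): /p/ is a stop between vowels /u/ and /u/, so it spirantizes to the fricative [f]. /d/ is a stop between vowels /i/ and /u/, so it spirantizes to the fricative [z]. /uvupuxeiduno/ → uvufuxeizuno.
Rule 3 (intervocalic voicing): /f/ is a voiceless obstruent between vowels /u/ and /u/, so it voices to [v]. /uvufuxeizuno/ → uvuvuxeizuno.
Rule 4 (final vowel raising): /o/ is a mid vowel in word-final position, so it raises to [u]. /uvuvuxeizuno/ → uvuvuxeizunu.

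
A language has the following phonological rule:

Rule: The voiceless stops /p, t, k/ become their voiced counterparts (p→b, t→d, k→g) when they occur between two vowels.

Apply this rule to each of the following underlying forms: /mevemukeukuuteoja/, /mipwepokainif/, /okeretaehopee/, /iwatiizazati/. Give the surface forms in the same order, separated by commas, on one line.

mevemugeuguudeoja, mipwebogainif, ogeredaehobee, iwadiizazadi

/mevemukeukuuteoja/: /k/ is a voiceless stop between vowels /u/ and /e/, so it voices to [g]. /k/ is a voiceless stop between vowels /u/ and /u/, so it voices to [g]. /t/ is a voiceless stop between vowels /u/ and /e/, so it voices to [d]. → [mevemugeuguudeoja].
/mipwepokainif/: /p/ is a voiceless stop between vowels /e/ and /o/, so it voices to [b]. /k/ is a voiceless stop between vowels /o/ and /a/, so it voices to [g]. → [mipwebogainif].
/okeretaehopee/: /k/ is a voiceless stop between vowels /o/ and /e/, so it voices to [g]. /t/ is a voiceless stop between vowels /e/ and /a/, so it voices to [d]. /p/ is a voiceless stop between vowels /o/ and /e/, so it voices to [b]. → [ogeredaehobee].
/iwatiizazati/: /t/ is a voiceless stop between vowels /a/ and /i/, so it voices to [d]. /t/ is a voiceless stop between vowels /a/ and /i/, so it voices to [d]. → [iwadiizazadi].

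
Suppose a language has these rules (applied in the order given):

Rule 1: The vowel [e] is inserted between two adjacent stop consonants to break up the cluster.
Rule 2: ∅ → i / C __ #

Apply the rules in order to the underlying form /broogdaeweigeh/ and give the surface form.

Rule 1 (stop-cluster e-epenthesis): /g/ and /d/ form a stop–stop cluster, so [e] is inserted between them. /broogdaeweigeh/ → broogedaeweigeh.
Rule 2 (final i-epenthesis): the form ends in the consonant /h/, so [i] is inserted word-finally. /broogedaeweigeh/ → broogedaeweigehi.

broogedaeweigehi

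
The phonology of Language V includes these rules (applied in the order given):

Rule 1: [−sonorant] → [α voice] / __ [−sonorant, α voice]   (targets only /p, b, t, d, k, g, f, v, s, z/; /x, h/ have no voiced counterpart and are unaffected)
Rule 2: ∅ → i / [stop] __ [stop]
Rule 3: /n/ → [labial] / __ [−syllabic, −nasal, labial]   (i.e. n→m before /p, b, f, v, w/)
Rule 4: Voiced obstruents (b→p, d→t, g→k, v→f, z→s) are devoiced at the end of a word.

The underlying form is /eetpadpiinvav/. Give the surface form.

eetipatipiimvaf

Rule 1 (regressive voicing assimilation): /d/ precedes the voiceless obstruent /p/, so it devoices to [t] by assimilation. /eetpadpiinvav/ → eetpatpiinvav.
Rule 2 (stop-cluster i-epenthesis): /t/ and /p/ form a stop–stop cluster, so [i] is inserted between them. /t/ and /p/ form a stop–stop cluster, so [i] is inserted between them. /eetpatpiinvav/ → eetipatipiinvav.
Rule 3 (nasal place assimilation): /n/ precedes the labial consonant /v/, so it assimilates in place to [m]. /eetipatipiinvav/ → eetipatipiimvav.
Rule 4 (final devoicing): /v/ is a voiced obstruent in word-final position, so it devoices to [f]. /eetipatipiimvav/ → eetipatipiimvaf.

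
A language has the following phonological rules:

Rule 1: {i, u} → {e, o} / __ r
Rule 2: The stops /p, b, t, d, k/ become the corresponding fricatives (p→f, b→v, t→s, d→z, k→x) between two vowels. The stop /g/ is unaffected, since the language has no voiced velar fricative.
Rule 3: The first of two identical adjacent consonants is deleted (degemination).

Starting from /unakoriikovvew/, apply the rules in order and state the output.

Rule 1 (pre-rhotic lowering): no segment meets the environment; /unakoriikovvew/ is unchanged.
Rule 2 (intervocalic spirantization): /k/ is a stop between vowels /a/ and /o/, so it spirantizes to the fricative [x]. /k/ is a stop between vowels /i/ and /o/, so it spirantizes to the fricative [x]. /unakoriikovvew/ → unaxoriixovvew.
Rule 3 (degemination): /vv/ is a geminate; the first /v/ deletes. /unaxoriixovvew/ → unaxoriixovew.

unaxoriixovew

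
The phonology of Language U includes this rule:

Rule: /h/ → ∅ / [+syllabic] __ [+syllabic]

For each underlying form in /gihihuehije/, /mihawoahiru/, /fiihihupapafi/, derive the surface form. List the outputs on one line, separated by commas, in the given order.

/gihihuehije/: /h/ occurs between vowels /i/ and /i/, so it deletes. /h/ occurs between vowels /i/ and /u/, so it deletes. /h/ occurs between vowels /e/ and /i/, so it deletes. → [giiueije].
/mihawoahiru/: /h/ occurs between vowels /i/ and /a/, so it deletes. /h/ occurs between vowels /a/ and /i/, so it deletes. → [miawoairu].
/fiihihupapafi/: /h/ occurs between vowels /i/ and /i/, so it deletes. /h/ occurs between vowels /i/ and /u/, so it deletes. → [fiiiupapafi].

giiueije, miawoairu, fiiiupapafi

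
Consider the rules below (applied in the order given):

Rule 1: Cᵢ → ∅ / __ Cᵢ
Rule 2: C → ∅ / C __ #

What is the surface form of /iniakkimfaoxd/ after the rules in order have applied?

Rule 1 (degemination): /kk/ is a geminate; the first /k/ deletes. /iniakkimfaoxd/ → iniakimfaoxd.
Rule 2 (final cluster simplification): /d/ is the second consonant of a word-final cluster /xd/, so it deletes. /iniakimfaoxd/ → iniakimfaox.

iniakimfaox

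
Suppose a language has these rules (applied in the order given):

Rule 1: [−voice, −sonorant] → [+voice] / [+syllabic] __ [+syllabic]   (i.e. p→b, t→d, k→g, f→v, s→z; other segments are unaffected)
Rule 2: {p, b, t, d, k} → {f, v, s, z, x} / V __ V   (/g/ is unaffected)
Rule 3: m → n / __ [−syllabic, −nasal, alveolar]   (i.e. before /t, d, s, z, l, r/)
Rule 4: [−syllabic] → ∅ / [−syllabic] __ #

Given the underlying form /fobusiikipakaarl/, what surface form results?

Rule 1 (intervocalic voicing): /s/ is a voiceless obstruent between vowels /u/ and /i/, so it voices to [z]. /k/ is a voiceless obstruent between vowels /i/ and /i/, so it voices to [g]. /p/ is a voiceless obstruent between vowels /i/ and /a/, so it voices to [b]. /k/ is a voiceless obstruent between vowels /a/ and /a/, so it voices to [g]. /fobusiikipakaarl/ → fobuziigibagaarl.
Rule 2 (intervocalic spirantization): /b/ is a stop between vowels /o/ and /u/, so it spirantizes to the fricative [v]. /b/ is a stop between vowels /i/ and /a/, so it spirantizes to the fricative [v]. /fobuziigibagaarl/ → fovuziigivagaarl.
Rule 3 (nasal place assimilation): no segment meets the environment; /fovuziigivagaarl/ is unchanged.
Rule 4 (final cluster simplification): /l/ is the second consonant of a word-final cluster /rl/, so it deletes. /fovuziigivagaarl/ → fovuziigivagaar.

fovuziigivagaar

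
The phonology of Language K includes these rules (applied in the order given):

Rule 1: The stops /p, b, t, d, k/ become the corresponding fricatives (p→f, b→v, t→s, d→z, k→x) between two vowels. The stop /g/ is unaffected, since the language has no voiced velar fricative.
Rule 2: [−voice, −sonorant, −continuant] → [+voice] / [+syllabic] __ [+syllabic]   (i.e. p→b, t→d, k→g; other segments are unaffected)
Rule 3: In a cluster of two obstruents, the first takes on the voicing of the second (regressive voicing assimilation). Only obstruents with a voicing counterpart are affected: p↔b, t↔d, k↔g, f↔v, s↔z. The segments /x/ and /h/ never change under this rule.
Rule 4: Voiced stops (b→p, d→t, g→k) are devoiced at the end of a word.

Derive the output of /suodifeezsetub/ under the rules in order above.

suozifeessesup

Rule 1 (intervocalic spirantization): /d/ is a stop between vowels /o/ and /i/, so it spirantizes to the fricative [z]. /t/ is a stop between vowels /e/ and /u/, so it spirantizes to the fricative [s]. /suodifeezsetub/ → suozifeezsesub.
Rule 2 (intervocalic voicing): no segment meets the environment; /suozifeezsesub/ is unchanged.
Rule 3 (regressive voicing assimilation): /z/ precedes the voiceless obstruent /s/, so it devoices to [s] by assimilation. /suozifeezsesub/ → suozifeessesub.
Rule 4 (final devoicing): /b/ is a voiced stop in word-final position, so it devoices to [p]. /suozifeessesub/ → suozifeessesup.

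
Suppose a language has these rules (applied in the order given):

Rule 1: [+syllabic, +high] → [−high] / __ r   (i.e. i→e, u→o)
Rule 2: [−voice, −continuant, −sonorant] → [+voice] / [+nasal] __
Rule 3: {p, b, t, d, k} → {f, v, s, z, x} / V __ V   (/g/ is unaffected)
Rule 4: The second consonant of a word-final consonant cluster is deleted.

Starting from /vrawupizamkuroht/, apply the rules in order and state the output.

Rule 1 (pre-rhotic lowering): /u/ is a high vowel immediately before /r/, so it lowers to [o]. /vrawupizamkuroht/ → vrawupizamkoroht.
Rule 2 (post-nasal voicing): /k/ is a voiceless stop immediately after the nasal /m/, so it voices to [g]. /vrawupizamkoroht/ → vrawupizamgoroht.
Rule 3 (intervocalic spirantization): /p/ is a stop between vowels /u/ and /i/, so it spirantizes to the fricative [f]. /vrawupizamgoroht/ → vrawufizamgoroht.
Rule 4 (final cluster simplification): /t/ is the second consonant of a word-final cluster /ht/, so it deletes. /vrawufizamgoroht/ → vrawufizamgoroh.

vrawufizamgoroh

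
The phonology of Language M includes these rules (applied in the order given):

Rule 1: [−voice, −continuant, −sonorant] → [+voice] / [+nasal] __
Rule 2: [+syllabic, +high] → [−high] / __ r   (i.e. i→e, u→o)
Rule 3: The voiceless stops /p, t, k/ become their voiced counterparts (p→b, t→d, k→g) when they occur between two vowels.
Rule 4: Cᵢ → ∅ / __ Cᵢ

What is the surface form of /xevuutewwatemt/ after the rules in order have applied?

Rule 1 (post-nasal voicing): /t/ is a voiceless stop immediately after the nasal /m/, so it voices to [d]. /xevuutewwatemt/ → xevuutewwatemd.
Rule 2 (pre-rhotic lowering): no segment meets the environment; /xevuutewwatemd/ is unchanged.
Rule 3 (intervocalic voicing): /t/ is a voiceless stop between vowels /u/ and /e/, so it voices to [d]. /t/ is a voiceless stop between vowels /a/ and /e/, so it voices to [d]. /xevuutewwatemd/ → xevuudewwademd.
Rule 4 (degemination): /ww/ is a geminate; the first /w/ deletes. /xevuudewwademd/ → xevuudewademd.

xevuudewademd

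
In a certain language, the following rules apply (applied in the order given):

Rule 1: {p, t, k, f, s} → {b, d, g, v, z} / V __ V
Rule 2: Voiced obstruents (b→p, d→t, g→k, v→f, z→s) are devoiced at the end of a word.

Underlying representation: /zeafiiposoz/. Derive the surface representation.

Rule 1 (intervocalic voicing): /f/ is a voiceless obstruent between vowels /a/ and /i/, so it voices to [v]. /p/ is a voiceless obstruent between vowels /i/ and /o/, so it voices to [b]. /s/ is a voiceless obstruent between vowels /o/ and /o/, so it voices to [z]. /zeafiiposoz/ → zeaviibozoz.
Rule 2 (final devoicing): /z/ is a voiced obstruent in word-final position, so it devoices to [s]. /zeaviibozoz/ → zeaviibozos.

zeaviibozos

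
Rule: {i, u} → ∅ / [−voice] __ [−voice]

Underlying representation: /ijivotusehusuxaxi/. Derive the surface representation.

/u/ is a high vowel flanked by voiceless consonants /t/ and /s/, so it deletes.
/u/ is a high vowel flanked by voiceless consonants /h/ and /s/, so it deletes.
/u/ is a high vowel flanked by voiceless consonants /s/ and /x/, so it deletes.
Surface form: [ijivotsehsxaxi].

ijivotsehsxaxi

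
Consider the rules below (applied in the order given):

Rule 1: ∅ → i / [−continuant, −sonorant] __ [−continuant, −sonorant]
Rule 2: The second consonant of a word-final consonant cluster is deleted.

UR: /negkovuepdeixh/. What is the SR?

negikovuepideix

Rule 1 (stop-cluster i-epenthesis): /g/ and /k/ form a stop–stop cluster, so [i] is inserted between them. /p/ and /d/ form a stop–stop cluster, so [i] is inserted between them. /negkovuepdeixh/ → negikovuepideixh.
Rule 2 (final cluster simplification): /h/ is the second consonant of a word-final cluster /xh/, so it deletes. /negikovuepideixh/ → negikovuepideix.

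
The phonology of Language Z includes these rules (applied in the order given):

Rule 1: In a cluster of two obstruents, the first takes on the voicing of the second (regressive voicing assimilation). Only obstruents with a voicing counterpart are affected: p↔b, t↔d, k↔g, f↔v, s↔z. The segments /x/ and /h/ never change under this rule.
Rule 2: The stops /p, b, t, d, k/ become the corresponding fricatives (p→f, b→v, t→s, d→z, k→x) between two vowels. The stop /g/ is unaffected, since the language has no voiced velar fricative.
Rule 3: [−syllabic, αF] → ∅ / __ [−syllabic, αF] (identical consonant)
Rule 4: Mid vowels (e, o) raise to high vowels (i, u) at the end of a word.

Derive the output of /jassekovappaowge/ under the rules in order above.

Rule 1 (regressive voicing assimilation): no segment meets the environment; /jassekovappaowge/ is unchanged.
Rule 2 (intervocalic spirantization): /k/ is a stop between vowels /e/ and /o/, so it spirantizes to the fricative [x]. /jassekovappaowge/ → jassexovappaowge.
Rule 3 (degemination): /ss/ is a geminate; the first /s/ deletes. /pp/ is a geminate; the first /p/ deletes. /jassexovappaowge/ → jasexovapaowge.
Rule 4 (final vowel raising): /e/ is a mid vowel in word-final position, so it raises to [i]. /jasexovapaowge/ → jasexovapaowgi.

jasexovapaowgi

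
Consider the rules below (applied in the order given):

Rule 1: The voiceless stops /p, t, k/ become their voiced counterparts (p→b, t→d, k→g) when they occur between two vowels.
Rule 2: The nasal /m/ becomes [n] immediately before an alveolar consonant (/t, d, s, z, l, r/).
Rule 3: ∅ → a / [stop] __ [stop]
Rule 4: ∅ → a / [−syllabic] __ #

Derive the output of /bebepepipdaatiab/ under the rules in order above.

bebebebipadaadiaba

Rule 1 (intervocalic voicing): /p/ is a voiceless stop between vowels /e/ and /e/, so it voices to [b]. /p/ is a voiceless stop between vowels /e/ and /i/, so it voices to [b]. /t/ is a voiceless stop between vowels /a/ and /i/, so it voices to [d]. /bebepepipdaatiab/ → bebebebipdaadiab.
Rule 2 (nasal place assimilation): no segment meets the environment; /bebebebipdaadiab/ is unchanged.
Rule 3 (stop-cluster a-epenthesis): /p/ and /d/ form a stop–stop cluster, so [a] is inserted between them. /bebebebipdaadiab/ → bebebebipadaadiab.
Rule 4 (final a-epenthesis): the form ends in the consonant /b/, so [a] is inserted word-finally. /bebebebipadaadiab/ → bebebebipadaadiaba.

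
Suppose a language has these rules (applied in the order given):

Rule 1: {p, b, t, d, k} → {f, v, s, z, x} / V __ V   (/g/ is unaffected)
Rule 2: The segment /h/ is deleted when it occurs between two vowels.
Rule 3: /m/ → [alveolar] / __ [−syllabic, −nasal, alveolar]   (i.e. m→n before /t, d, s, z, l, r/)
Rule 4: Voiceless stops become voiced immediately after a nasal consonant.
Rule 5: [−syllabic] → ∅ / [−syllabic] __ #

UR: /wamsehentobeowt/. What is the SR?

wanseendoveow

Rule 1 (intervocalic spirantization): /b/ is a stop between vowels /o/ and /e/, so it spirantizes to the fricative [v]. /wamsehentobeowt/ → wamsehentoveowt.
Rule 2 (intervocalic h-deletion): /h/ occurs between vowels /e/ and /e/, so it deletes. /wamsehentoveowt/ → wamseentoveowt.
Rule 3 (nasal place assimilation): /m/ precedes the alveolar consonant /s/, so it assimilates in place to [n]. /wamseentoveowt/ → wanseentoveowt.
Rule 4 (post-nasal voicing): /t/ is a voiceless stop immediately after the nasal /n/, so it voices to [d]. /wanseentoveowt/ → wanseendoveowt.
Rule 5 (final cluster simplification): /t/ is the second consonant of a word-final cluster /wt/, so it deletes. /wanseendoveowt/ → wanseendoveow.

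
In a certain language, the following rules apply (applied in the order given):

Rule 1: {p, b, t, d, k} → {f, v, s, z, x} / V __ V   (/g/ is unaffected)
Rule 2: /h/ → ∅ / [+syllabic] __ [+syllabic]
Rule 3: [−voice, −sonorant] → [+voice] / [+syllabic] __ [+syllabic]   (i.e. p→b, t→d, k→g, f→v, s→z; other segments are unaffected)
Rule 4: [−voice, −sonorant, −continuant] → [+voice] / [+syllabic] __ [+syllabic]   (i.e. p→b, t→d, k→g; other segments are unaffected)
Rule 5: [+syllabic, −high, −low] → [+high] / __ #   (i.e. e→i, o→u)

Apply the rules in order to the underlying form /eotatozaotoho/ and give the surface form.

eozazozaozou

Rule 1 (intervocalic spirantization): /t/ is a stop between vowels /o/ and /a/, so it spirantizes to the fricative [s]. /t/ is a stop between vowels /a/ and /o/, so it spirantizes to the fricative [s]. /t/ is a stop between vowels /o/ and /o/, so it spirantizes to the fricative [s]. /eotatozaotoho/ → eosasozaosoho.
Rule 2 (intervocalic h-deletion): /h/ occurs between vowels /o/ and /o/, so it deletes. /eosasozaosoho/ → eosasozaosoo.
Rule 3 (intervocalic voicing): /s/ is a voiceless obstruent between vowels /o/ and /a/, so it voices to [z]. /s/ is a voiceless obstruent between vowels /a/ and /o/, so it voices to [z]. /s/ is a voiceless obstruent between vowels /o/ and /o/, so it voices to [z]. /eosasozaosoo/ → eozazozaozoo.
Rule 4 (intervocalic voicing): no segment meets the environment; /eozazozaozoo/ is unchanged.
Rule 5 (final vowel raising): /o/ is a mid vowel in word-final position, so it raises to [u]. /eozazozaozoo/ → eozazozaozou.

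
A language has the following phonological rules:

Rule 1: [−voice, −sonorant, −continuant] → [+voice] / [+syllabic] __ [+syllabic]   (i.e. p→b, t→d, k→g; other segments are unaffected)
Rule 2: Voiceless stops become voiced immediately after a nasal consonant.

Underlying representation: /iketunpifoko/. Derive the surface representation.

Rule 1 (intervocalic voicing): /k/ is a voiceless stop between vowels /i/ and /e/, so it voices to [g]. /t/ is a voiceless stop between vowels /e/ and /u/, so it voices to [d]. /k/ is a voiceless stop between vowels /o/ and /o/, so it voices to [g]. /iketunpifoko/ → igedunpifogo.
Rule 2 (post-nasal voicing): /p/ is a voiceless stop immediately after the nasal /n/, so it voices to [b]. /igedunpifogo/ → igedunbifogo.

igedunbifogo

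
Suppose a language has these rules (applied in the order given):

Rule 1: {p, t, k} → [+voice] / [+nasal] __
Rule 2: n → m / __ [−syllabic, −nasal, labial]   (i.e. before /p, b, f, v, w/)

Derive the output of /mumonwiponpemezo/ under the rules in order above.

mumomwipombemezo

Rule 1 (post-nasal voicing): /p/ is a voiceless stop immediately after the nasal /n/, so it voices to [b]. /mumonwiponpemezo/ → mumonwiponbemezo.
Rule 2 (nasal place assimilation): /n/ precedes the labial consonant /w/, so it assimilates in place to [m]. /n/ precedes the labial consonant /b/, so it assimilates in place to [m]. /mumonwiponbemezo/ → mumomwipombemezo.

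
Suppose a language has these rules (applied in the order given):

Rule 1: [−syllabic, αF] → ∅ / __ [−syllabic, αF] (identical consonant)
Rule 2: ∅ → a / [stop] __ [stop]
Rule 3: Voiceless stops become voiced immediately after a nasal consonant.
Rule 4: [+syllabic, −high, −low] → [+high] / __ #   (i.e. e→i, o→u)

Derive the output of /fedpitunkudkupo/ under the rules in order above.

Rule 1 (degemination): no segment meets the environment; /fedpitunkudkupo/ is unchanged.
Rule 2 (stop-cluster a-epenthesis): /d/ and /p/ form a stop–stop cluster, so [a] is inserted between them. /d/ and /k/ form a stop–stop cluster, so [a] is inserted between them. /fedpitunkudkupo/ → fedapitunkudakupo.
Rule 3 (post-nasal voicing): /k/ is a voiceless stop immediately after the nasal /n/, so it voices to [g]. /fedapitunkudakupo/ → fedapitungudakupo.
Rule 4 (final vowel raising): /o/ is a mid vowel in word-final position, so it raises to [u]. /fedapitungudakupo/ → fedapitungudakupu.

fedapitungudakupu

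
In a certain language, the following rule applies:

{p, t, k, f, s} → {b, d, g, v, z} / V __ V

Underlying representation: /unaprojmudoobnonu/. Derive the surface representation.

No segment of /unaprojmudoobnonu/ meets the structural description of the rule, so the form surfaces unchanged.

unaprojmudoobnonu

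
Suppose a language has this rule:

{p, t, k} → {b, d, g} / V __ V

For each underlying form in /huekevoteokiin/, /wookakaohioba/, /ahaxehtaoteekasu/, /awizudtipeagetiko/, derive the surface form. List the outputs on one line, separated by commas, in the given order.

huegevodeogiin, woogagaohioba, ahaxehtaodeegasu, awizudtibeagedigo

/huekevoteokiin/: /k/ is a voiceless stop between vowels /e/ and /e/, so it voices to [g]. /t/ is a voiceless stop between vowels /o/ and /e/, so it voices to [d]. /k/ is a voiceless stop between vowels /o/ and /i/, so it voices to [g]. → [huegevodeogiin].
/wookakaohioba/: /k/ is a voiceless stop between vowels /o/ and /a/, so it voices to [g]. /k/ is a voiceless stop between vowels /a/ and /a/, so it voices to [g]. → [woogagaohioba].
/ahaxehtaoteekasu/: /t/ is a voiceless stop between vowels /o/ and /e/, so it voices to [d]. /k/ is a voiceless stop between vowels /e/ and /a/, so it voices to [g]. → [ahaxehtaodeegasu].
/awizudtipeagetiko/: /p/ is a voiceless stop between vowels /i/ and /e/, so it voices to [b]. /t/ is a voiceless stop between vowels /e/ and /i/, so it voices to [d]. /k/ is a voiceless stop between vowels /i/ and /o/, so it voices to [g]. → [awizudtibeagedigo].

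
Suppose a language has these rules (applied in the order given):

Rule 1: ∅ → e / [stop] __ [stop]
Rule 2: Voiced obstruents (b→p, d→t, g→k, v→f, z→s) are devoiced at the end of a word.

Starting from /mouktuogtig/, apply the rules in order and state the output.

mouketuogetik

Rule 1 (stop-cluster e-epenthesis): /k/ and /t/ form a stop–stop cluster, so [e] is inserted between them. /g/ and /t/ form a stop–stop cluster, so [e] is inserted between them. /mouktuogtig/ → mouketuogetig.
Rule 2 (final devoicing): /g/ is a voiced obstruent in word-final position, so it devoices to [k]. /mouketuogetig/ → mouketuogetik.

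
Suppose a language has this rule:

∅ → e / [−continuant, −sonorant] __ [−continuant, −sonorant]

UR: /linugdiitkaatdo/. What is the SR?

/g/ and /d/ form a stop–stop cluster, so [e] is inserted between them.
/t/ and /k/ form a stop–stop cluster, so [e] is inserted between them.
/t/ and /d/ form a stop–stop cluster, so [e] is inserted between them.
Surface form: [linugediitekaatedo].

linugediitekaatedo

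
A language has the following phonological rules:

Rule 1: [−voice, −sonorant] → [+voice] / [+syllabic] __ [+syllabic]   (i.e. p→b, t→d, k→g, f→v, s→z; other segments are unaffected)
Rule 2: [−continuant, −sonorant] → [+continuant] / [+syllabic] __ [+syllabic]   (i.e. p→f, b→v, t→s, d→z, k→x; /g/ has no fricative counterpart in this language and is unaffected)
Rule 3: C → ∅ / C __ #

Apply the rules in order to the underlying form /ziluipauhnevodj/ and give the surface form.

Rule 1 (intervocalic voicing): /p/ is a voiceless obstruent between vowels /i/ and /a/, so it voices to [b]. /ziluipauhnevodj/ → ziluibauhnevodj.
Rule 2 (intervocalic spirantization): /b/ is a stop between vowels /i/ and /a/, so it spirantizes to the fricative [v]. /ziluibauhnevodj/ → ziluivauhnevodj.
Rule 3 (final cluster simplification): /j/ is the second consonant of a word-final cluster /dj/, so it deletes. /ziluivauhnevodj/ → ziluivauhnevod.

ziluivauhnevod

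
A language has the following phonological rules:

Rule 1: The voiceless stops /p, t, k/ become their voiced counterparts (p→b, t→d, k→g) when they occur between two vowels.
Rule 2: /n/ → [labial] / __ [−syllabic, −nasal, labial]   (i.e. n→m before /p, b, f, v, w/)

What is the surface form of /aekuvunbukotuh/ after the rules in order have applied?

aeguvumbugoduh

Rule 1 (intervocalic voicing): /k/ is a voiceless stop between vowels /e/ and /u/, so it voices to [g]. /k/ is a voiceless stop between vowels /u/ and /o/, so it voices to [g]. /t/ is a voiceless stop between vowels /o/ and /u/, so it voices to [d]. /aekuvunbukotuh/ → aeguvunbugoduh.
Rule 2 (nasal place assimilation): /n/ precedes the labial consonant /b/, so it assimilates in place to [m]. /aeguvunbugoduh/ → aeguvumbugoduh.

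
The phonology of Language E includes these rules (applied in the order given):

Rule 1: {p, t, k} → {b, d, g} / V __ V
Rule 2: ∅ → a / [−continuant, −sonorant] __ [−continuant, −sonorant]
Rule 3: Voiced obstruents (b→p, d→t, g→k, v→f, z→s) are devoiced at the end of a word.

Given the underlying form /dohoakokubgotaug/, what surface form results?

Rule 1 (intervocalic voicing): /k/ is a voiceless stop between vowels /a/ and /o/, so it voices to [g]. /k/ is a voiceless stop between vowels /o/ and /u/, so it voices to [g]. /t/ is a voiceless stop between vowels /o/ and /a/, so it voices to [d]. /dohoakokubgotaug/ → dohoagogubgodaug.
Rule 2 (stop-cluster a-epenthesis): /b/ and /g/ form a stop–stop cluster, so [a] is inserted between them. /dohoagogubgodaug/ → dohoagogubagodaug.
Rule 3 (final devoicing): /g/ is a voiced obstruent in word-final position, so it devoices to [k]. /dohoagogubagodaug/ → dohoagogubagodauk.

dohoagogubagodauk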